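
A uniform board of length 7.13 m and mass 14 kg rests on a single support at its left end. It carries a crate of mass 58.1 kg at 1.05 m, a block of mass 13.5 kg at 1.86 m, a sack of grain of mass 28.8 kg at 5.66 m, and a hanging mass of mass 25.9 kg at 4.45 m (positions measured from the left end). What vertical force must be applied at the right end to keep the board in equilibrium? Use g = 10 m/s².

F ≈ 581 N

Sum moments about the left end (the unknown pivot reaction has zero arm there).
Beam weight: 14 × 10 = 140 N down at 3.565 m → arm 3.565 m, τ = 140 × 3.565 = 499.1 N·m clockwise.
Crate: 58.1 × 10 = 581 N down at 1.05 m → arm 1.05 m, τ = 581 × 1.05 = 610.1 N·m clockwise.
Block: 13.5 × 10 = 135 N down at 1.86 m → arm 1.86 m, τ = 135 × 1.86 = 251.1 N·m clockwise.
Sack of grain: 28.8 × 10 = 288 N down at 5.66 m → arm 5.66 m, τ = 288 × 5.66 = 1630 N·m clockwise.
Hanging mass: 25.9 × 10 = 259 N down at 4.45 m → arm 4.45 m, τ = 259 × 4.45 = 1153 N·m clockwise.
Net moment of the loads = 4143 N·m clockwise.
The upward force F acts at the right end, arm 7.13 m, giving F × 7.13 counterclockwise.
Στ = 0 ⇒ F × 7.13 = 4143 ⇒ F = 4143 / 7.13 = 581 N.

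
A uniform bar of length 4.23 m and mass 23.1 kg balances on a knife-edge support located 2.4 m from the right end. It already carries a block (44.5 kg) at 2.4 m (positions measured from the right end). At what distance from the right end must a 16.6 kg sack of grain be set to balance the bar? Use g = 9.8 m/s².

Sum moments about the knife-edge support (at 2.4 m from the right end) (the support reaction has zero arm there).
Beam weight: 23.1 × 9.8 = 226.4 N down at 2.115 m → arm 0.285 m, τ = 226.4 × 0.285 = 64.52 N·m clockwise.
Block: acts at the knife-edge support, moment arm 0 → no torque.
Net moment of existing loads = 64.52 N·m clockwise.
The sack of grain weighs 16.6 × 9.8 = 162.7 N and must supply an equal counterclockwise moment, so its lever arm about the knife-edge support is 64.52 / 162.7 = 0.397 m.
That puts it at 2.4 + 0.397 = 2.8 m from the right end.

x ≈ 2.8 m from the right end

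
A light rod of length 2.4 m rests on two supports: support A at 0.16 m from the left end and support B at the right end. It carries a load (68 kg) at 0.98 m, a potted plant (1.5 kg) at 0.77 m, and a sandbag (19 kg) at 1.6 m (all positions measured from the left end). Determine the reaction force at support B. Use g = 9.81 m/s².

R_B ≈ 368 N

Choose support A as the axis so its reaction then has zero moment arm.
Load: 68 × 9.81 = 667.1 N down at 0.98 m → arm 0.82 m, τ = 667.1 × 0.82 = 547 N·m clockwise.
Potted plant: 1.5 × 9.81 = 14.71 N down at 0.77 m → arm 0.61 m, τ = 14.71 × 0.61 = 8.973 N·m clockwise.
Sandbag: 19 × 9.81 = 186.4 N down at 1.6 m → arm 1.44 m, τ = 186.4 × 1.44 = 268.4 N·m clockwise.
Net load moment about support A = 824.4 N·m clockwise.
Reaction R at support B is upward at 2.4 m, arm 2.24 m → moment R × 2.24 counterclockwise.
For rotational equilibrium, R × 2.24 = 824.4, so R = 368 N.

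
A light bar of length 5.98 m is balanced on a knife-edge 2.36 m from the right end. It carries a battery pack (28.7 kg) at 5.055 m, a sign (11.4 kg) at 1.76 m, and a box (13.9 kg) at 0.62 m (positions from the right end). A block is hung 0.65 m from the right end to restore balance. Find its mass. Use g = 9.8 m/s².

Sum moments about the knife-edge (at 2.36 m from the right end) (the support reaction has zero arm there).
Battery pack: 28.7 × 9.8 = 281.3 N down at 5.055 m → arm 2.695 m, τ = 281.3 × 2.695 = 758.1 N·m counterclockwise.
Sign: 11.4 × 9.8 = 111.7 N down at 1.76 m → arm 0.6 m, τ = 111.7 × 0.6 = 67.02 N·m clockwise.
Box: 13.9 × 9.8 = 136.2 N down at 0.62 m → arm 1.74 m, τ = 136.2 × 1.74 = 237 N·m clockwise.
Net moment of known loads = 454.1 N·m counterclockwise.
An unknown mass m at 0.65 m has arm 1.71 m; its moment is m·g·1.71 clockwise.
Balancing moments: m × 9.8 × 1.71 = 454.1, giving m = 454.1 / (9.8 × 1.71) = 27.1 kg.

m ≈ 27.1 kg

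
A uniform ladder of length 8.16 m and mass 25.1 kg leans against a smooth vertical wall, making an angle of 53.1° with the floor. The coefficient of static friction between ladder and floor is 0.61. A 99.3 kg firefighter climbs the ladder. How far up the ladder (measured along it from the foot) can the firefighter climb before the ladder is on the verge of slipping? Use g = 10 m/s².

Choose the foot of the ladder as the axis so the floor normal and friction both act there and drop out.
Ladder weight 25.1×10 = 251 N acts at 4.08 m along the ladder; its horizontal arm is 4.08·cos53.1° = 2.45 m → τ = 615 N·m clockwise.
Firefighter weight 99.3×10 = 993 N at distance d → arm d·cos53.1° → τ = 993·d·0.6004 clockwise.
Wall normal N at the top has arm L sinθ = 6.525 m counterclockwise, so Στ = 0 gives N·6.525 = 615 + 596.2·d.
ΣFy = 0 ⇒ N_floor = 1244 N, so the maximum friction is μ_s·N_floor = 0.61×1244 = 758.8 N. ΣFx = 0 ⇒ N_wall = f, so at the slipping point N = 758.8 N.
Substituting: 758.8×6.525 = 615 + 596.2·d ⇒ d = (4951 − 615) / 596.2 = 7.27 m.

d ≈ 7.27 m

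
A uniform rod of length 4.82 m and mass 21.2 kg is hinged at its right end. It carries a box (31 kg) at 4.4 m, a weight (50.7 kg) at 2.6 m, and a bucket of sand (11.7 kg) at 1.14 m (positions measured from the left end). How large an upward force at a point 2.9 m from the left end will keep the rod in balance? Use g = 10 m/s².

F ≈ 1140 N

Choose the right end as the axis so the unknown pivot reaction has zero arm there.
Beam weight: 21.2 × 10 = 212 N down at 2.41 m → arm 2.41 m, τ = 212 × 2.41 = 510.9 N·m counterclockwise.
Box: 31 × 10 = 310 N down at 4.4 m → arm 0.42 m, τ = 310 × 0.42 = 130.2 N·m counterclockwise.
Weight: 50.7 × 10 = 507 N down at 2.6 m → arm 2.22 m, τ = 507 × 2.22 = 1126 N·m counterclockwise.
Bucket of sand: 11.7 × 10 = 117 N down at 1.14 m → arm 3.68 m, τ = 117 × 3.68 = 430.6 N·m counterclockwise.
Net moment of the loads = 2198 N·m counterclockwise.
The upward force F acts at a point 2.9 m from the left end, arm 1.92 m, giving F × 1.92 clockwise.
Balancing moments: F × 1.92 = 2198, giving F = 2198 / 1.92 = 1140 N.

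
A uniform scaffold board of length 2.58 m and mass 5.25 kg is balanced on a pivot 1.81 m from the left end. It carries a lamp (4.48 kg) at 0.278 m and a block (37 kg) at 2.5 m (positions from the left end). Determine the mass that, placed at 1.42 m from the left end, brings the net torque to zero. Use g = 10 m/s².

m ≈ 40.9 kg

Sum moments about the pivot (at 1.81 m from the left end) (the support reaction has zero arm there).
Beam weight: 5.25 × 10 = 52.5 N down at 1.29 m → arm 0.52 m, τ = 52.5 × 0.52 = 27.3 N·m counterclockwise.
Lamp: 4.48 × 10 = 44.8 N down at 0.278 m → arm 1.532 m, τ = 44.8 × 1.532 = 68.63 N·m counterclockwise.
Block: 37 × 10 = 370 N down at 2.5 m → arm 0.69 m, τ = 370 × 0.69 = 255.3 N·m clockwise.
Net moment of known loads = 159.4 N·m clockwise.
An unknown mass m at 1.42 m has arm 0.39 m; its moment is m·g·0.39 counterclockwise.
Balancing moments: m × 10 × 0.39 = 159.4, giving m = 159.4 / (10 × 0.39) = 40.9 kg.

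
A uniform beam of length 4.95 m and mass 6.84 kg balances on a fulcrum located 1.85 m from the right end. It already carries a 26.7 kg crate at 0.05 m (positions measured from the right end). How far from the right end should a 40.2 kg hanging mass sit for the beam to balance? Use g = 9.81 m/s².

About the fulcrum (at 1.85 m from the right end):
Beam weight: 6.84 × 9.81 = 67.1 N down at 2.475 m → arm 0.625 m, τ = 67.1 × 0.625 = 41.94 N·m counterclockwise.
Crate: 26.7 × 9.81 = 261.9 N down at 0.05 m → arm 1.8 m, τ = 261.9 × 1.8 = 471.4 N·m clockwise.
Net moment of existing loads = 429.5 N·m clockwise.
The hanging mass weighs 40.2 × 9.81 = 394.4 N and must supply an equal counterclockwise moment, so its lever arm about the fulcrum is 429.5 / 394.4 = 1.09 m.
That puts it at 1.85 + 1.09 = 2.94 m from the right end.

x ≈ 2.94 m from the right end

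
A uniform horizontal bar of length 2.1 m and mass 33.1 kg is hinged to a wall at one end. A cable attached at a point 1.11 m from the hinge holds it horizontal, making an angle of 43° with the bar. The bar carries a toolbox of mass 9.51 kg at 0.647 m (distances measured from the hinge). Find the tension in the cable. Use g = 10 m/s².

T ≈ 540 N

Taking torques about the hinge:
Beam weight: 33.1 × 10 = 331 N down at 1.05 m → arm 1.05 m, τ = 331 × 1.05 = 347.6 N·m clockwise.
Toolbox: 9.51 × 10 = 95.1 N down at 0.647 m → arm 0.647 m, τ = 95.1 × 0.647 = 61.53 N·m clockwise.
Total clockwise load moment = 409.1 N·m.
The cable tension T acts at 1.11 m; only its component perpendicular to the bar, T sinθ, produces torque. sin 43° = 0.682.
Στ = 0 ⇒ T × 1.11 × 0.682 = 409.1 ⇒ T = 409.1 / 0.757 = 540 N.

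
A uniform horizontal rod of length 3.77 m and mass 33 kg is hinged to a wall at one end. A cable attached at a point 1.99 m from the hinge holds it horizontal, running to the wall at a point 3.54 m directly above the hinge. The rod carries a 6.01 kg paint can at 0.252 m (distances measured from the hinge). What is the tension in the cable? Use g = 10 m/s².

About the hinge:
Beam weight: 33 × 10 = 330 N down at 1.885 m → arm 1.885 m, τ = 330 × 1.885 = 622 N·m clockwise.
Paint can: 6.01 × 10 = 60.1 N down at 0.252 m → arm 0.252 m, τ = 60.1 × 0.252 = 15.15 N·m clockwise.
Total clockwise load moment = 637.1 N·m.
The cable tension T acts at 1.99 m; only its component perpendicular to the rod, T sinθ, produces torque. sinθ = h/√(h²+d²) = 3.54/√(3.54²+1.99²) = 0.8717.
Στ = 0 ⇒ T × 1.99 × 0.8717 = 637.1 ⇒ T = 637.1 / 1.735 = 367 N.

T ≈ 367 N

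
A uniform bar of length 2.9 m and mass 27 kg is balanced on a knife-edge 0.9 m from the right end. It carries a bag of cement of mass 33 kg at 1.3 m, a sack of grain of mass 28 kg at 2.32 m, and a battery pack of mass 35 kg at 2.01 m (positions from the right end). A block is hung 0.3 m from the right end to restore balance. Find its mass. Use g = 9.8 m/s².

m ≈ 178 kg

Taking torques about the knife-edge (at 0.9 m from the right end):
Beam weight: 27 × 9.8 = 264.6 N down at 1.45 m → arm 0.55 m, τ = 264.6 × 0.55 = 145.5 N·m counterclockwise.
Bag of cement: 33 × 9.8 = 323.4 N down at 1.3 m → arm 0.4 m, τ = 323.4 × 0.4 = 129.4 N·m counterclockwise.
Sack of grain: 28 × 9.8 = 274.4 N down at 2.32 m → arm 1.42 m, τ = 274.4 × 1.42 = 389.6 N·m counterclockwise.
Battery pack: 35 × 9.8 = 343 N down at 2.01 m → arm 1.11 m, τ = 343 × 1.11 = 380.7 N·m counterclockwise.
Net moment of known loads = 1045 N·m counterclockwise.
An unknown mass m at 0.3 m has arm 0.6 m; its moment is m·g·0.6 clockwise.
Setting net torque to zero: m × 9.8 × 0.6 = 1045 → m = 1045 / (9.8 × 0.6) = 178 kg.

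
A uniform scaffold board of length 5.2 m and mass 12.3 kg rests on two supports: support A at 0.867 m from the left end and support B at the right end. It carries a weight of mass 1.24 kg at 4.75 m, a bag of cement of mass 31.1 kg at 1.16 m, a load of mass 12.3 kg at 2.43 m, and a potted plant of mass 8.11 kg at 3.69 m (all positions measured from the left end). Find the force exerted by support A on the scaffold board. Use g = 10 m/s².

R_A ≈ 472 N

Take moments about support B.
Beam weight: 12.3 × 10 = 123 N down at 2.6 m → arm 2.6 m, τ = 123 × 2.6 = 319.8 N·m counterclockwise.
Weight: 1.24 × 10 = 12.4 N down at 4.75 m → arm 0.45 m, τ = 12.4 × 0.45 = 5.58 N·m counterclockwise.
Bag of cement: 31.1 × 10 = 311 N down at 1.16 m → arm 4.04 m, τ = 311 × 4.04 = 1256 N·m counterclockwise.
Load: 12.3 × 10 = 123 N down at 2.43 m → arm 2.77 m, τ = 123 × 2.77 = 340.7 N·m counterclockwise.
Potted plant: 8.11 × 10 = 81.1 N down at 3.69 m → arm 1.51 m, τ = 81.1 × 1.51 = 122.5 N·m counterclockwise.
Net load moment about support B = 2045 N·m counterclockwise.
Reaction R at support A is upward at 0.867 m, arm 4.333 m → moment R × 4.333 clockwise.
Balancing moments: R × 4.333 = 2045, giving R = 472 N.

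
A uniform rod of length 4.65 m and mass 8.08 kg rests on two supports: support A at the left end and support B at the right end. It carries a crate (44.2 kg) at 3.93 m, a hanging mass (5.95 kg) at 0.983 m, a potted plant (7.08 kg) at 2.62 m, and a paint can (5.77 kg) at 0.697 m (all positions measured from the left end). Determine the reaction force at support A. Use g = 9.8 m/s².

Taking torques about support B:
Beam weight: 8.08 × 9.8 = 79.18 N down at 2.325 m → arm 2.325 m, τ = 79.18 × 2.325 = 184.1 N·m counterclockwise.
Crate: 44.2 × 9.8 = 433.2 N down at 3.93 m → arm 0.72 m, τ = 433.2 × 0.72 = 311.9 N·m counterclockwise.
Hanging mass: 5.95 × 9.8 = 58.31 N down at 0.983 m → arm 3.667 m, τ = 58.31 × 3.667 = 213.8 N·m counterclockwise.
Potted plant: 7.08 × 9.8 = 69.38 N down at 2.62 m → arm 2.03 m, τ = 69.38 × 2.03 = 140.8 N·m counterclockwise.
Paint can: 5.77 × 9.8 = 56.55 N down at 0.697 m → arm 3.953 m, τ = 56.55 × 3.953 = 223.5 N·m counterclockwise.
Net load moment about support B = 1074 N·m counterclockwise.
Reaction R at support A is upward at 0 m, arm 4.65 m → moment R × 4.65 clockwise.
Balancing moments: R × 4.65 = 1074, giving R = 231 N.

R_A ≈ 231 N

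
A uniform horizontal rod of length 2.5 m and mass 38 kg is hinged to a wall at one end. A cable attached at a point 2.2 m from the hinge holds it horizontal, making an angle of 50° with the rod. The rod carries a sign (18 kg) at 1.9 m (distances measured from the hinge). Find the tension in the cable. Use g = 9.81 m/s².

Choose the hinge as the axis so the unknown hinge reaction has zero arm there.
Beam weight: 38 × 9.81 = 372.8 N down at 1.25 m → arm 1.25 m, τ = 372.8 × 1.25 = 466 N·m clockwise.
Sign: 18 × 9.81 = 176.6 N down at 1.9 m → arm 1.9 m, τ = 176.6 × 1.9 = 335.5 N·m clockwise.
Total clockwise load moment = 801.5 N·m.
The cable tension T acts at 2.2 m; only its component perpendicular to the rod, T sinθ, produces torque. sin 50° = 0.766.
Setting net torque to zero: T × 2.2 × 0.766 = 801.5 → T = 801.5 / 1.685 = 476 N.

T ≈ 476 N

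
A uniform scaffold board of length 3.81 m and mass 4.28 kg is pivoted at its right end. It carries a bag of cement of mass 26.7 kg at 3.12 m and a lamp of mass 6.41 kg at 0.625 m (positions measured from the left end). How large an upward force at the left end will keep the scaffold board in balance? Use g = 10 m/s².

F ≈ 123 N

Taking torques about the right end:
Beam weight: 4.28 × 10 = 42.8 N down at 1.905 m → arm 1.905 m, τ = 42.8 × 1.905 = 81.53 N·m counterclockwise.
Bag of cement: 26.7 × 10 = 267 N down at 3.12 m → arm 0.69 m, τ = 267 × 0.69 = 184.2 N·m counterclockwise.
Lamp: 6.41 × 10 = 64.1 N down at 0.625 m → arm 3.185 m, τ = 64.1 × 3.185 = 204.2 N·m counterclockwise.
Net moment of the loads = 469.9 N·m counterclockwise.
The upward force F acts at the left end, arm 3.81 m, giving F × 3.81 clockwise.
Στ = 0 ⇒ F × 3.81 = 469.9 ⇒ F = 469.9 / 3.81 = 123 N.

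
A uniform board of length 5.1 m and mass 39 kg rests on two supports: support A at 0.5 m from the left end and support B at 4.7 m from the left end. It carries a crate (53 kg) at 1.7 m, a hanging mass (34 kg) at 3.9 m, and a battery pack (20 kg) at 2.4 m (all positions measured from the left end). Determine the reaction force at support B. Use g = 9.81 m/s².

R_B ≈ 694 N

Choose support A as the axis so its reaction then has zero moment arm.
Beam weight: 39 × 9.81 = 382.6 N down at 2.55 m → arm 2.05 m, τ = 382.6 × 2.05 = 784.3 N·m clockwise.
Crate: 53 × 9.81 = 519.9 N down at 1.7 m → arm 1.2 m, τ = 519.9 × 1.2 = 623.9 N·m clockwise.
Hanging mass: 34 × 9.81 = 333.5 N down at 3.9 m → arm 3.4 m, τ = 333.5 × 3.4 = 1134 N·m clockwise.
Battery pack: 20 × 9.81 = 196.2 N down at 2.4 m → arm 1.9 m, τ = 196.2 × 1.9 = 372.8 N·m clockwise.
Net load moment about support A = 2915 N·m clockwise.
Reaction R at support B is upward at 4.7 m, arm 4.2 m → moment R × 4.2 counterclockwise.
Setting net torque to zero: R × 4.2 = 2915 → R = 694 N.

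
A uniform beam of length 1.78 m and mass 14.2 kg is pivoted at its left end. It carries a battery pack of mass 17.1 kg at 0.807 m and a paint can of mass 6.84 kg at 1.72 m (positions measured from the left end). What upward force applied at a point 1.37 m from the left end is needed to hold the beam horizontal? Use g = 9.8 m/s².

Choose the left end as the axis so the unknown pivot reaction has zero arm there.
Beam weight: 14.2 × 9.8 = 139.2 N down at 0.89 m → arm 0.89 m, τ = 139.2 × 0.89 = 123.9 N·m clockwise.
Battery pack: 17.1 × 9.8 = 167.6 N down at 0.807 m → arm 0.807 m, τ = 167.6 × 0.807 = 135.3 N·m clockwise.
Paint can: 6.84 × 9.8 = 67.03 N down at 1.72 m → arm 1.72 m, τ = 67.03 × 1.72 = 115.3 N·m clockwise.
Net moment of the loads = 374.5 N·m clockwise.
The upward force F acts at a point 1.37 m from the left end, arm 1.37 m, giving F × 1.37 counterclockwise.
For rotational equilibrium, F × 1.37 = 374.5, so F = 374.5 / 1.37 = 273 N.

F ≈ 273 N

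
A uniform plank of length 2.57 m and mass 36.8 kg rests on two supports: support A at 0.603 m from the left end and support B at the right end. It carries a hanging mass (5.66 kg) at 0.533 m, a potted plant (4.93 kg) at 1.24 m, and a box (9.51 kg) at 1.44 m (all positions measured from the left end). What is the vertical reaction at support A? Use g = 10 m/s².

R_A ≈ 387 N

Taking torques about support B:
Beam weight: 36.8 × 10 = 368 N down at 1.285 m → arm 1.285 m, τ = 368 × 1.285 = 472.9 N·m counterclockwise.
Hanging mass: 5.66 × 10 = 56.6 N down at 0.533 m → arm 2.037 m, τ = 56.6 × 2.037 = 115.3 N·m counterclockwise.
Potted plant: 4.93 × 10 = 49.3 N down at 1.24 m → arm 1.33 m, τ = 49.3 × 1.33 = 65.57 N·m counterclockwise.
Box: 9.51 × 10 = 95.1 N down at 1.44 m → arm 1.13 m, τ = 95.1 × 1.13 = 107.5 N·m counterclockwise.
Net load moment about support B = 761.3 N·m counterclockwise.
Reaction R at support A is upward at 0.603 m, arm 1.967 m → moment R × 1.967 clockwise.
Setting net torque to zero: R × 1.967 = 761.3 → R = 387 N.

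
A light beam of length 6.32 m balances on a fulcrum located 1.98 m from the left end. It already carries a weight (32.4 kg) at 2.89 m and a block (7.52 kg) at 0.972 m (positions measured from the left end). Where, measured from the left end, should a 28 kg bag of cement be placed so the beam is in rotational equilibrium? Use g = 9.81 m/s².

x ≈ 1.2 m from the left end

Taking torques about the fulcrum (at 1.98 m from the left end):
Weight: 32.4 × 9.81 = 317.8 N down at 2.89 m → arm 0.91 m, τ = 317.8 × 0.91 = 289.2 N·m clockwise.
Block: 7.52 × 9.81 = 73.77 N down at 0.972 m → arm 1.008 m, τ = 73.77 × 1.008 = 74.36 N·m counterclockwise.
Net moment of existing loads = 214.8 N·m clockwise.
The bag of cement weighs 28 × 9.81 = 274.7 N and must supply an equal counterclockwise moment, so its lever arm about the fulcrum is 214.8 / 274.7 = 0.782 m.
That puts it at 1.98 − 0.782 = 1.2 m from the left end.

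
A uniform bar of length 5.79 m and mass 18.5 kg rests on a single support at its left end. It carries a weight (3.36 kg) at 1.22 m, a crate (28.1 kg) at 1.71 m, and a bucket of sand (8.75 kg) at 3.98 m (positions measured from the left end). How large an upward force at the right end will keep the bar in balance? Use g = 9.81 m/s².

Take moments about the left end.
Beam weight: 18.5 × 9.81 = 181.5 N down at 2.895 m → arm 2.895 m, τ = 181.5 × 2.895 = 525.4 N·m clockwise.
Weight: 3.36 × 9.81 = 32.96 N down at 1.22 m → arm 1.22 m, τ = 32.96 × 1.22 = 40.21 N·m clockwise.
Crate: 28.1 × 9.81 = 275.7 N down at 1.71 m → arm 1.71 m, τ = 275.7 × 1.71 = 471.4 N·m clockwise.
Bucket of sand: 8.75 × 9.81 = 85.84 N down at 3.98 m → arm 3.98 m, τ = 85.84 × 3.98 = 341.6 N·m clockwise.
Net moment of the loads = 1379 N·m clockwise.
The upward force F acts at the right end, arm 5.79 m, giving F × 5.79 counterclockwise.
Στ = 0 ⇒ F × 5.79 = 1379 ⇒ F = 1379 / 5.79 = 238 N.

F ≈ 238 N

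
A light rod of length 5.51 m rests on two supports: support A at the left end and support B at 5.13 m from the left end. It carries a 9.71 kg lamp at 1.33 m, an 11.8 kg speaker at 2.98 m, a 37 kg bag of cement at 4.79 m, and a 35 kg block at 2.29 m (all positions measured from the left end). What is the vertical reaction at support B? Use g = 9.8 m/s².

R_B ≈ 584 N

Choose support A as the axis so its reaction then has zero moment arm.
Lamp: 9.71 × 9.8 = 95.16 N down at 1.33 m → arm 1.33 m, τ = 95.16 × 1.33 = 126.6 N·m clockwise.
Speaker: 11.8 × 9.8 = 115.6 N down at 2.98 m → arm 2.98 m, τ = 115.6 × 2.98 = 344.5 N·m clockwise.
Bag of cement: 37 × 9.8 = 362.6 N down at 4.79 m → arm 4.79 m, τ = 362.6 × 4.79 = 1737 N·m clockwise.
Block: 35 × 9.8 = 343 N down at 2.29 m → arm 2.29 m, τ = 343 × 2.29 = 785.5 N·m clockwise.
Net load moment about support A = 2994 N·m clockwise.
Reaction R at support B is upward at 5.13 m, arm 5.13 m → moment R × 5.13 counterclockwise.
Balancing moments: R × 5.13 = 2994, giving R = 584 N.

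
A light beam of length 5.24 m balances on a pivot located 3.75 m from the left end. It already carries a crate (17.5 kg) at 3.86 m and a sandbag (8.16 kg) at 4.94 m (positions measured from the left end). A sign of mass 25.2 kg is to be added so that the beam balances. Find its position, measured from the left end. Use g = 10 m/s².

Taking torques about the pivot (at 3.75 m from the left end):
Crate: 17.5 × 10 = 175 N down at 3.86 m → arm 0.11 m, τ = 175 × 0.11 = 19.25 N·m clockwise.
Sandbag: 8.16 × 10 = 81.6 N down at 4.94 m → arm 1.19 m, τ = 81.6 × 1.19 = 97.1 N·m clockwise.
Net moment of existing loads = 116.3 N·m clockwise.
The sign weighs 25.2 × 10 = 252 N and must supply an equal counterclockwise moment, so its lever arm about the pivot is 116.3 / 252 = 0.462 m.
That puts it at 3.75 − 0.462 = 3.29 m from the left end.

x ≈ 3.29 m from the left end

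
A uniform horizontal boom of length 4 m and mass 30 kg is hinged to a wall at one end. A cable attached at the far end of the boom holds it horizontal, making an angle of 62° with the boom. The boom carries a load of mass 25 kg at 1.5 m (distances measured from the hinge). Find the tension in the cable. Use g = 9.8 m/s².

T ≈ 271 N

Taking torques about the hinge:
Beam weight: 30 × 9.8 = 294 N down at 2 m → arm 2 m, τ = 294 × 2 = 588 N·m clockwise.
Load: 25 × 9.8 = 245 N down at 1.5 m → arm 1.5 m, τ = 245 × 1.5 = 367.5 N·m clockwise.
Total clockwise load moment = 955.5 N·m.
The cable tension T acts at 4 m; only its component perpendicular to the boom, T sinθ, produces torque. sin 62° = 0.8829.
Balancing moments: T × 4 × 0.8829 = 955.5, giving T = 955.5 / 3.532 = 271 N.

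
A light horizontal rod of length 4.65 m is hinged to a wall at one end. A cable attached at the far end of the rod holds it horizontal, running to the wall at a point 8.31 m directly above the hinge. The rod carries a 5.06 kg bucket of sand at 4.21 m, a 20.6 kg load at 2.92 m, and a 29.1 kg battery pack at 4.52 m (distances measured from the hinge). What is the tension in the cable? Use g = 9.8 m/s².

Take moments about the hinge.
Bucket of sand: 5.06 × 9.8 = 49.59 N down at 4.21 m → arm 4.21 m, τ = 49.59 × 4.21 = 208.8 N·m clockwise.
Load: 20.6 × 9.8 = 201.9 N down at 2.92 m → arm 2.92 m, τ = 201.9 × 2.92 = 589.5 N·m clockwise.
Battery pack: 29.1 × 9.8 = 285.2 N down at 4.52 m → arm 4.52 m, τ = 285.2 × 4.52 = 1289 N·m clockwise.
Total clockwise load moment = 2087 N·m.
The cable tension T acts at 4.65 m; only its component perpendicular to the rod, T sinθ, produces torque. sinθ = h/√(h²+d²) = 8.31/√(8.31²+4.65²) = 0.8727.
Balancing moments: T × 4.65 × 0.8727 = 2087, giving T = 2087 / 4.058 = 514 N.

T ≈ 514 N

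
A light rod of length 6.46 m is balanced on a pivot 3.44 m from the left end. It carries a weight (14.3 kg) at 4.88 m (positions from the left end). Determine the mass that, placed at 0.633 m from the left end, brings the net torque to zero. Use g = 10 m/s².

Taking torques about the pivot (at 3.44 m from the left end):
Weight: 14.3 × 10 = 143 N down at 4.88 m → arm 1.44 m, τ = 143 × 1.44 = 205.9 N·m clockwise.
Net moment of known loads = 205.9 N·m clockwise.
An unknown mass m at 0.633 m has arm 2.807 m; its moment is m·g·2.807 counterclockwise.
Balancing moments: m × 10 × 2.807 = 205.9, giving m = 205.9 / (10 × 2.807) = 7.34 kg.

m ≈ 7.34 kg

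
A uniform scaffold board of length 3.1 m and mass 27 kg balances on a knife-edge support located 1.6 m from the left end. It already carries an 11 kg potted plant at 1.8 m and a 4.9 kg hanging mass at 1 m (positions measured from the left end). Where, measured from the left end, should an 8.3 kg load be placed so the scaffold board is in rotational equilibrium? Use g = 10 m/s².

x ≈ 1.85 m from the left end

Take moments about the knife-edge support (at 1.6 m from the left end).
Beam weight: 27 × 10 = 270 N down at 1.55 m → arm 0.05 m, τ = 270 × 0.05 = 13.5 N·m counterclockwise.
Potted plant: 11 × 10 = 110 N down at 1.8 m → arm 0.2 m, τ = 110 × 0.2 = 22 N·m clockwise.
Hanging mass: 4.9 × 10 = 49 N down at 1 m → arm 0.6 m, τ = 49 × 0.6 = 29.4 N·m counterclockwise.
Net moment of existing loads = 20.9 N·m counterclockwise.
The load weighs 8.3 × 10 = 83 N and must supply an equal clockwise moment, so its lever arm about the knife-edge support is 20.9 / 83 = 0.252 m.
That puts it at 1.6 + 0.252 = 1.85 m from the left end.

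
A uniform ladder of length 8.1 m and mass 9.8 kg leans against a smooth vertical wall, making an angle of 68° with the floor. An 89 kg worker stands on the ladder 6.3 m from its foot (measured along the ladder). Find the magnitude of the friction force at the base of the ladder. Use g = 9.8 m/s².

f ≈ 293 N

About the foot of the ladder:
Ladder weight 9.8×9.8 = 96.04 N acts at 4.05 m along the ladder; its horizontal arm is 4.05·cos68° = 1.517 m → τ = 145.7 N·m clockwise.
Worker: 89×9.8 = 872.2 N at 6.3 m → arm 2.36 m → τ = 2058 N·m clockwise.
Wall normal N acts horizontally at the top; its moment arm is the height L sinθ = 8.1·sin68° = 7.51 m, counterclockwise.
Στ = 0 ⇒ N × 7.51 = 2204 ⇒ N = 293 N.
ΣFx = 0: friction at the foot balances the wall's push, so f = N_wall = 293 N.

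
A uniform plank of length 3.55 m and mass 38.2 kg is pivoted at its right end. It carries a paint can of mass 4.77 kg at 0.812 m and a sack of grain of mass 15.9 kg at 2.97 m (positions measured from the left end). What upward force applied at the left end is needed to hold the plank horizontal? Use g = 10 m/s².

Choose the right end as the axis so the unknown pivot reaction has zero arm there.
Beam weight: 38.2 × 10 = 382 N down at 1.775 m → arm 1.775 m, τ = 382 × 1.775 = 678 N·m counterclockwise.
Paint can: 4.77 × 10 = 47.7 N down at 0.812 m → arm 2.738 m, τ = 47.7 × 2.738 = 130.6 N·m counterclockwise.
Sack of grain: 15.9 × 10 = 159 N down at 2.97 m → arm 0.58 m, τ = 159 × 0.58 = 92.22 N·m counterclockwise.
Net moment of the loads = 900.8 N·m counterclockwise.
The upward force F acts at the left end, arm 3.55 m, giving F × 3.55 clockwise.
Balancing moments: F × 3.55 = 900.8, giving F = 900.8 / 3.55 = 254 N.

F ≈ 254 N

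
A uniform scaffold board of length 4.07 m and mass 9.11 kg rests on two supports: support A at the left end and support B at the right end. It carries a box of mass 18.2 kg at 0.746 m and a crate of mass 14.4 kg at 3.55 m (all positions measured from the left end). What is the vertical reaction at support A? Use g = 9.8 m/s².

About support B:
Beam weight: 9.11 × 9.8 = 89.28 N down at 2.035 m → arm 2.035 m, τ = 89.28 × 2.035 = 181.7 N·m counterclockwise.
Box: 18.2 × 9.8 = 178.4 N down at 0.746 m → arm 3.324 m, τ = 178.4 × 3.324 = 593 N·m counterclockwise.
Crate: 14.4 × 9.8 = 141.1 N down at 3.55 m → arm 0.52 m, τ = 141.1 × 0.52 = 73.37 N·m counterclockwise.
Net load moment about support B = 848.1 N·m counterclockwise.
Reaction R at support A is upward at 0 m, arm 4.07 m → moment R × 4.07 clockwise.
Στ = 0 ⇒ R × 4.07 = 848.1 ⇒ R = 208 N.

R_A ≈ 208 N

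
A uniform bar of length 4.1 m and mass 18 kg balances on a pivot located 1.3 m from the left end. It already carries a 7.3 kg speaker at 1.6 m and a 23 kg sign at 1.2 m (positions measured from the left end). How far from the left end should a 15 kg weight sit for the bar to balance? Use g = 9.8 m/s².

x ≈ 0.407 m from the left end

Sum moments about the pivot (at 1.3 m from the left end) (the support reaction has zero arm there).
Beam weight: 18 × 9.8 = 176.4 N down at 2.05 m → arm 0.75 m, τ = 176.4 × 0.75 = 132.3 N·m clockwise.
Speaker: 7.3 × 9.8 = 71.54 N down at 1.6 m → arm 0.3 m, τ = 71.54 × 0.3 = 21.46 N·m clockwise.
Sign: 23 × 9.8 = 225.4 N down at 1.2 m → arm 0.1 m, τ = 225.4 × 0.1 = 22.54 N·m counterclockwise.
Net moment of existing loads = 131.2 N·m clockwise.
The weight weighs 15 × 9.8 = 147 N and must supply an equal counterclockwise moment, so its lever arm about the pivot is 131.2 / 147 = 0.893 m.
That puts it at 1.3 − 0.893 = 0.407 m from the left end.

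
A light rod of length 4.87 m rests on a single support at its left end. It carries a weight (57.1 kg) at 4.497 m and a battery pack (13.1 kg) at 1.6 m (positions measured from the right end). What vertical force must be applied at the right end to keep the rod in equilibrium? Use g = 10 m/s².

F ≈ 132 N

Choose the left end as the axis so the unknown pivot reaction has zero arm there.
Weight: 57.1 × 10 = 571 N down at 4.497 m → arm 0.373 m, τ = 571 × 0.373 = 213 N·m clockwise.
Battery pack: 13.1 × 10 = 131 N down at 1.6 m → arm 3.27 m, τ = 131 × 3.27 = 428.4 N·m clockwise.
Net moment of the loads = 641.4 N·m clockwise.
The upward force F acts at the right end, arm 4.87 m, giving F × 4.87 counterclockwise.
Στ = 0 ⇒ F × 4.87 = 641.4 ⇒ F = 641.4 / 4.87 = 132 N.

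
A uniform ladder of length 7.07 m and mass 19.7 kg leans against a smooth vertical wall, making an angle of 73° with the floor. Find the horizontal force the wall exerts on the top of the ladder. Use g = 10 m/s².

N_wall ≈ 30.1 N

Choose the foot of the ladder as the axis so the floor normal and friction both act there and drop out.
Ladder weight 19.7×10 = 197 N acts at 3.535 m along the ladder; its horizontal arm is 3.535·cos73° = 1.034 m → τ = 203.7 N·m clockwise.
Wall normal N acts horizontally at the top; its moment arm is the height L sinθ = 7.07·sin73° = 6.761 m, counterclockwise.
For rotational equilibrium, N × 6.761 = 203.7, so N = 30.1 N.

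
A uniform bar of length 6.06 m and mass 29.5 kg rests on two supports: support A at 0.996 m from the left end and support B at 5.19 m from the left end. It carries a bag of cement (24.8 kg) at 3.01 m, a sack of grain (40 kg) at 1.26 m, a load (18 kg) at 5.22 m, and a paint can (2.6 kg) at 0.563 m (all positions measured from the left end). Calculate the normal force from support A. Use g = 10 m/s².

R_A ≈ 683 N

Taking torques about support B:
Beam weight: 29.5 × 10 = 295 N down at 3.03 m → arm 2.16 m, τ = 295 × 2.16 = 637.2 N·m counterclockwise.
Bag of cement: 24.8 × 10 = 248 N down at 3.01 m → arm 2.18 m, τ = 248 × 2.18 = 540.6 N·m counterclockwise.
Sack of grain: 40 × 10 = 400 N down at 1.26 m → arm 3.93 m, τ = 400 × 3.93 = 1572 N·m counterclockwise.
Load: 18 × 10 = 180 N down at 5.22 m → arm 0.03 m, τ = 180 × 0.03 = 5.4 N·m clockwise.
Paint can: 2.6 × 10 = 26 N down at 0.563 m → arm 4.627 m, τ = 26 × 4.627 = 120.3 N·m counterclockwise.
Net load moment about support B = 2865 N·m counterclockwise.
Reaction R at support A is upward at 0.996 m, arm 4.194 m → moment R × 4.194 clockwise.
Στ = 0 ⇒ R × 4.194 = 2865 ⇒ R = 683 N.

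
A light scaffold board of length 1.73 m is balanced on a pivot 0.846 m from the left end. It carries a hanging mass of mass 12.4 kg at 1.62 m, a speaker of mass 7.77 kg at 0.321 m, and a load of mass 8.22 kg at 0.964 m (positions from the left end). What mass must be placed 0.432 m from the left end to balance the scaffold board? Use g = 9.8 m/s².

m ≈ 15.7 kg

Take moments about the pivot (at 0.846 m from the left end).
Hanging mass: 12.4 × 9.8 = 121.5 N down at 1.62 m → arm 0.774 m, τ = 121.5 × 0.774 = 94.04 N·m clockwise.
Speaker: 7.77 × 9.8 = 76.15 N down at 0.321 m → arm 0.525 m, τ = 76.15 × 0.525 = 39.98 N·m counterclockwise.
Load: 8.22 × 9.8 = 80.56 N down at 0.964 m → arm 0.118 m, τ = 80.56 × 0.118 = 9.506 N·m clockwise.
Net moment of known loads = 63.57 N·m clockwise.
An unknown mass m at 0.432 m has arm 0.414 m; its moment is m·g·0.414 counterclockwise.
For rotational equilibrium, m × 9.8 × 0.414 = 63.57, so m = 63.57 / (9.8 × 0.414) = 15.7 kg.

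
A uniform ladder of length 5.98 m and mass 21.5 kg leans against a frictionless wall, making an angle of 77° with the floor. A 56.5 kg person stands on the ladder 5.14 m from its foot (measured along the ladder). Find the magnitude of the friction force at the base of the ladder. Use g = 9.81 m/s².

Taking torques about the foot of the ladder:
Ladder weight 21.5×9.81 = 210.9 N acts at 2.99 m along the ladder; its horizontal arm is 2.99·cos77° = 0.6726 m → τ = 141.9 N·m clockwise.
Person: 56.5×9.81 = 554.3 N at 5.14 m → arm 1.156 m → τ = 640.8 N·m clockwise.
Wall normal N acts horizontally at the top; its moment arm is the height L sinθ = 5.98·sin77° = 5.827 m, counterclockwise.
For rotational equilibrium, N × 5.827 = 782.7, so N = 134 N.
ΣFx = 0: friction at the foot balances the wall's push, so f = N_wall = 134 N.

f ≈ 134 N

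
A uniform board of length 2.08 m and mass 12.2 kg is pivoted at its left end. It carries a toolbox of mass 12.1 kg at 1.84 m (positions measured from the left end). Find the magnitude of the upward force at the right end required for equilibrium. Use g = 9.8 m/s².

Take moments about the left end.
Beam weight: 12.2 × 9.8 = 119.6 N down at 1.04 m → arm 1.04 m, τ = 119.6 × 1.04 = 124.4 N·m clockwise.
Toolbox: 12.1 × 9.8 = 118.6 N down at 1.84 m → arm 1.84 m, τ = 118.6 × 1.84 = 218.2 N·m clockwise.
Net moment of the loads = 342.6 N·m clockwise.
The upward force F acts at the right end, arm 2.08 m, giving F × 2.08 counterclockwise.
Setting net torque to zero: F × 2.08 = 342.6 → F = 342.6 / 2.08 = 165 N.

F ≈ 165 N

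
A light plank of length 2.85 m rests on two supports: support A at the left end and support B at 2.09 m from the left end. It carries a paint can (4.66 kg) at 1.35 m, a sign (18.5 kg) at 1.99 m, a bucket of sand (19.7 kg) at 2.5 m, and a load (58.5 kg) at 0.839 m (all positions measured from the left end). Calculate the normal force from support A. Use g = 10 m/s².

Sum moments about support B (its reaction then has zero moment arm).
Paint can: 4.66 × 10 = 46.6 N down at 1.35 m → arm 0.74 m, τ = 46.6 × 0.74 = 34.48 N·m counterclockwise.
Sign: 18.5 × 10 = 185 N down at 1.99 m → arm 0.1 m, τ = 185 × 0.1 = 18.5 N·m counterclockwise.
Bucket of sand: 19.7 × 10 = 197 N down at 2.5 m → arm 0.41 m, τ = 197 × 0.41 = 80.77 N·m clockwise.
Load: 58.5 × 10 = 585 N down at 0.839 m → arm 1.251 m, τ = 585 × 1.251 = 731.8 N·m counterclockwise.
Net load moment about support B = 704 N·m counterclockwise.
Reaction R at support A is upward at 0 m, arm 2.09 m → moment R × 2.09 clockwise.
Balancing moments: R × 2.09 = 704, giving R = 337 N.

R_A ≈ 337 N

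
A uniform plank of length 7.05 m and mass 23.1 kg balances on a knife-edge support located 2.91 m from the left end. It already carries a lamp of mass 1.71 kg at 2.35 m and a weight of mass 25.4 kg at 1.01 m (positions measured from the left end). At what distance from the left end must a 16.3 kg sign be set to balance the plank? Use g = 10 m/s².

x ≈ 5.06 m from the left end

Choose the knife-edge support (at 2.91 m from the left end) as the axis so the support reaction has zero arm there.
Beam weight: 23.1 × 10 = 231 N down at 3.525 m → arm 0.615 m, τ = 231 × 0.615 = 142.1 N·m clockwise.
Lamp: 1.71 × 10 = 17.1 N down at 2.35 m → arm 0.56 m, τ = 17.1 × 0.56 = 9.576 N·m counterclockwise.
Weight: 25.4 × 10 = 254 N down at 1.01 m → arm 1.9 m, τ = 254 × 1.9 = 482.6 N·m counterclockwise.
Net moment of existing loads = 350.1 N·m counterclockwise.
The sign weighs 16.3 × 10 = 163 N and must supply an equal clockwise moment, so its lever arm about the knife-edge support is 350.1 / 163 = 2.15 m.
That puts it at 2.91 + 2.15 = 5.06 m from the left end.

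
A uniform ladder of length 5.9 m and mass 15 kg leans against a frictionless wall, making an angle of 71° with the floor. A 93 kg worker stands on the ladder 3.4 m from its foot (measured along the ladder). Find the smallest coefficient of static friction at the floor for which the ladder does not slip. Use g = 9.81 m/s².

μ_min ≈ 0.195

Taking torques about the foot of the ladder:
Ladder weight 15×9.81 = 147.2 N acts at 2.95 m along the ladder; its horizontal arm is 2.95·cos71° = 0.9604 m → τ = 141.4 N·m clockwise.
Worker: 93×9.81 = 912.3 N at 3.4 m → arm 1.107 m → τ = 1010 N·m clockwise.
Wall normal N acts horizontally at the top; its moment arm is the height L sinθ = 5.9·sin71° = 5.579 m, counterclockwise.
Setting net torque to zero: N × 5.579 = 1151 → N = 206.3 N.
ΣFx = 0 ⇒ f = N_wall = 206.3 N. ΣFy = 0 ⇒ N_floor = 1060 N.
μ_min = f / N_floor = 206.3 / 1060 = 0.195.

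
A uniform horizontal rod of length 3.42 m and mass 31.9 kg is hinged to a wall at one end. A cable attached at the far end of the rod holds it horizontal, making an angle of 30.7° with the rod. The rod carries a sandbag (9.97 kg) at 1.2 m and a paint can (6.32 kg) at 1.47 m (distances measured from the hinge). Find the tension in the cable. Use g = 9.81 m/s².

Sum moments about the hinge (the unknown hinge reaction has zero arm there).
Beam weight: 31.9 × 9.81 = 312.9 N down at 1.71 m → arm 1.71 m, τ = 312.9 × 1.71 = 535.1 N·m clockwise.
Sandbag: 9.97 × 9.81 = 97.81 N down at 1.2 m → arm 1.2 m, τ = 97.81 × 1.2 = 117.4 N·m clockwise.
Paint can: 6.32 × 9.81 = 62 N down at 1.47 m → arm 1.47 m, τ = 62 × 1.47 = 91.14 N·m clockwise.
Total clockwise load moment = 743.6 N·m.
The cable tension T acts at 3.42 m; only its component perpendicular to the rod, T sinθ, produces torque. sin 30.7° = 0.5105.
Balancing moments: T × 3.42 × 0.5105 = 743.6, giving T = 743.6 / 1.746 = 426 N.

T ≈ 426 N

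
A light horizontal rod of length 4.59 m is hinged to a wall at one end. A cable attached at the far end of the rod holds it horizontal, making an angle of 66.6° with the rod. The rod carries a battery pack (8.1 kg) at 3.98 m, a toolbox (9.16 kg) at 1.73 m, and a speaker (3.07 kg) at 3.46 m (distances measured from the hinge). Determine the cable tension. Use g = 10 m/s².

Take moments about the hinge.
Battery pack: 8.1 × 10 = 81 N down at 3.98 m → arm 3.98 m, τ = 81 × 3.98 = 322.4 N·m clockwise.
Toolbox: 9.16 × 10 = 91.6 N down at 1.73 m → arm 1.73 m, τ = 91.6 × 1.73 = 158.5 N·m clockwise.
Speaker: 3.07 × 10 = 30.7 N down at 3.46 m → arm 3.46 m, τ = 30.7 × 3.46 = 106.2 N·m clockwise.
Total clockwise load moment = 587.1 N·m.
The cable tension T acts at 4.59 m; only its component perpendicular to the rod, T sinθ, produces torque. sin 66.6° = 0.9178.
For rotational equilibrium, T × 4.59 × 0.9178 = 587.1, so T = 587.1 / 4.213 = 139 N.

T ≈ 139 N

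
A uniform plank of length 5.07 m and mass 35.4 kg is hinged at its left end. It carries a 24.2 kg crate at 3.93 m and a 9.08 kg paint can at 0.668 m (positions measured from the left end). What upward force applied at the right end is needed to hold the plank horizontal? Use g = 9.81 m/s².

Take moments about the left end.
Beam weight: 35.4 × 9.81 = 347.3 N down at 2.535 m → arm 2.535 m, τ = 347.3 × 2.535 = 880.4 N·m clockwise.
Crate: 24.2 × 9.81 = 237.4 N down at 3.93 m → arm 3.93 m, τ = 237.4 × 3.93 = 933 N·m clockwise.
Paint can: 9.08 × 9.81 = 89.07 N down at 0.668 m → arm 0.668 m, τ = 89.07 × 0.668 = 59.5 N·m clockwise.
Net moment of the loads = 1873 N·m clockwise.
The upward force F acts at the right end, arm 5.07 m, giving F × 5.07 counterclockwise.
Στ = 0 ⇒ F × 5.07 = 1873 ⇒ F = 1873 / 5.07 = 369 N.

F ≈ 369 N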